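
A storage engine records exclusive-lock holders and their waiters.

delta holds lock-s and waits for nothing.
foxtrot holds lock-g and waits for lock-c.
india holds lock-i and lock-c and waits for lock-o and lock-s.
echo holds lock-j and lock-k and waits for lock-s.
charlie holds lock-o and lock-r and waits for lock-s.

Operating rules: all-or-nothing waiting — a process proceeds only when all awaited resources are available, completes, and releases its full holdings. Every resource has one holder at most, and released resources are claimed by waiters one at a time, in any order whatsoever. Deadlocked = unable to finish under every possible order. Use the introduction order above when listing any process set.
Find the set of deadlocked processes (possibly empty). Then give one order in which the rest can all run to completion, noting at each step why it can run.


Nothing here is deadlocked.
Key observation: no waiting chain loops back on itself — every chain ends at a process that waits on nothing, so everyone eventually runs.
A valid finishing order for the others: delta, charlie, india, echo, foxtrot.
Walking it through:
  delta: no waits; runs immediately, freeing lock-s
  charlie waits on lock-s — all released -> runs and releases lock-o and lock-r
  india waits on lock-o and lock-s — all released -> runs and releases lock-i and lock-c
  echo waits on lock-s — all released -> runs and releases lock-j and lock-k
  foxtrot waits on lock-c — all released -> runs and releases lock-g


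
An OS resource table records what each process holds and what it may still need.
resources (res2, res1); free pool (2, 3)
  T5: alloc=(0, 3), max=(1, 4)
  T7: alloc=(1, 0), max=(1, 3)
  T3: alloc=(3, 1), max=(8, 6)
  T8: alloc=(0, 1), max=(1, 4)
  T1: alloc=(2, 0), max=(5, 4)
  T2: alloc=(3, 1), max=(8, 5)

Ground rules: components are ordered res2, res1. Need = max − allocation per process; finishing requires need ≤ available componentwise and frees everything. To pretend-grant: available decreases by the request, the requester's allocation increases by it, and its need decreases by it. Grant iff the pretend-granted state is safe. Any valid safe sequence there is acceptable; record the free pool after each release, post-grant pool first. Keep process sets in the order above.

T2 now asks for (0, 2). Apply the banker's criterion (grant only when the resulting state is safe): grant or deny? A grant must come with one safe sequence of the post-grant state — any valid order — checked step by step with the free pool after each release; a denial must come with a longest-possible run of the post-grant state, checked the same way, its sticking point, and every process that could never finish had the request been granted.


GRANT. The post-grant state is safe; one safe sequence: T5, T7, T1, T8, T3, T2.
Key observation: granting shrinks the pool to (2, 1), yet T5 still fits and the chain goes through.
Step-by-step check of the post-grant state:
  pool = (2, 1)
  T5: need (1, 1) fits (2, 1); releases (0, 3), pool now (2, 4)
  T7: need (0, 3) fits (2, 4); releases (1, 0), pool now (3, 4)
  T1: need (3, 4) fits (3, 4); releases (2, 0), pool now (5, 4)
  T8: need (1, 3) fits (5, 4); releases (0, 1), pool now (5, 5)
  T3: need (5, 5) fits (5, 5); releases (3, 1), pool now (8, 6)
  T2: need (5, 2) fits (8, 6); releases (3, 3), pool now (11, 9)


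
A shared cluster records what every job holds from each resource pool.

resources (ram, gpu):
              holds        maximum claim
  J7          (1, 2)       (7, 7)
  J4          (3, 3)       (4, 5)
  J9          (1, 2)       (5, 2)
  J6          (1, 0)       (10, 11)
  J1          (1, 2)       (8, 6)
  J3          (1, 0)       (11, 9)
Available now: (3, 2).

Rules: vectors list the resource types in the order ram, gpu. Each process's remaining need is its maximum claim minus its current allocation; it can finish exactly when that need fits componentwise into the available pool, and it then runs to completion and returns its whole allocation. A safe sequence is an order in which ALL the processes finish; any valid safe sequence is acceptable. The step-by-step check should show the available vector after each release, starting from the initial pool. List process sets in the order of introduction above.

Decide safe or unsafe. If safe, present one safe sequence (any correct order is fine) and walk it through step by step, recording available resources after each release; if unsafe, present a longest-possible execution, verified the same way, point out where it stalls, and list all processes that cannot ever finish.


SAFE. One safe sequence: J4, J9, J7, J1, J6, J3.
Key observation: reading the order forward, J4 is the first process whose need (1, 2) meets the free pool (3, 2) exactly on a resource it requests.
Verifying each step:
  pool = (3, 2)
  J4: need (1, 2) fits (3, 2); releases (3, 3), pool now (6, 5)
  J9: need (4, 0) fits (6, 5); releases (1, 2), pool now (7, 7)
  J7: need (6, 5) fits (7, 7); releases (1, 2), pool now (8, 9)
  J1: need (7, 4) fits (8, 9); releases (1, 2), pool now (9, 11)
  J6: need (9, 11) fits (9, 11); releases (1, 0), pool now (10, 11)
  J3: need (10, 9) fits (10, 11); releases (1, 0), pool now (11, 11)


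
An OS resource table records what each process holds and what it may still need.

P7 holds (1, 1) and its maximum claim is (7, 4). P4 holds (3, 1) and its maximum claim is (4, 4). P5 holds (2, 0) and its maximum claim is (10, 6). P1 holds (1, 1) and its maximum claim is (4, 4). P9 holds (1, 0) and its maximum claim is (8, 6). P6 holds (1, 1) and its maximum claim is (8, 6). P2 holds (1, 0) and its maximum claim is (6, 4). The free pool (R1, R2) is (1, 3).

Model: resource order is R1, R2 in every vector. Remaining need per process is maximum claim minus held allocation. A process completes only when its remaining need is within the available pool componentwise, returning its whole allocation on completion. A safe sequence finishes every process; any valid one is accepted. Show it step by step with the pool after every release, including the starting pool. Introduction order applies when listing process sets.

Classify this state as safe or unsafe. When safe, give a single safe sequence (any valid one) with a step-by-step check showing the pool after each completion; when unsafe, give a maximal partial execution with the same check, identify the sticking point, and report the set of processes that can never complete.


SAFE — a valid safe sequence is P4, P1, P2, P7, P9, P6, P5.
Key observation: P4 marks the first exact bind of the order: its need (1, 3) fits the free (1, 3) with zero slack on a requested resource.
Step-by-step check:
  pool = (1, 3)
  P4: need (1, 3) fits (1, 3); releases (3, 1), pool now (4, 4)
  P1: need (3, 3) fits (4, 4); releases (1, 1), pool now (5, 5)
  P2: need (5, 4) fits (5, 5); releases (1, 0), pool now (6, 5)
  P7: need (6, 3) fits (6, 5); releases (1, 1), pool now (7, 6)
  P9: need (7, 6) fits (7, 6); releases (1, 0), pool now (8, 6)
  P6: need (7, 5) fits (8, 6); releases (1, 1), pool now (9, 7)
  P5: need (8, 6) fits (9, 7); releases (2, 0), pool now (11, 7)


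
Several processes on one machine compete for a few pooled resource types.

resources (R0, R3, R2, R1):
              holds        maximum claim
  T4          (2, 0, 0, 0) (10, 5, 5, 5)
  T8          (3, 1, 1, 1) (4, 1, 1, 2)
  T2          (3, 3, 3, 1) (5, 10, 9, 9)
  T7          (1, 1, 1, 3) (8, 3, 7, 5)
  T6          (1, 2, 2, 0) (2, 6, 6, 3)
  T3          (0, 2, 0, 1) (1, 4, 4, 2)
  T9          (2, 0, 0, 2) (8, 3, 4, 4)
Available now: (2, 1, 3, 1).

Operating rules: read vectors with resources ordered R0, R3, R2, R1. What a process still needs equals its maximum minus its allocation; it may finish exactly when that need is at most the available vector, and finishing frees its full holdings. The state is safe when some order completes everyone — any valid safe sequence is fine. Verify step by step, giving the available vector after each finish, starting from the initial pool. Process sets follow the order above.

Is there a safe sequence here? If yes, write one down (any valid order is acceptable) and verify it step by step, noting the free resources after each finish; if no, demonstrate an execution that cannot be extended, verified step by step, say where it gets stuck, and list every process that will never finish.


SAFE. One safe sequence: T8, T3, T6, T9, T7, T2, T4.
Key observation: the first exact fit in this order is T8 — it needs (1, 0, 0, 1) with (2, 1, 3, 1) free, meeting a requested resource to the last unit.
Step-by-step check:
  pool = (2, 1, 3, 1)
  T8 needs (1, 0, 0, 1) <= (2, 1, 3, 1) -> finishes; pool += (3, 1, 1, 1) = (5, 2, 4, 2)
  T3 needs (1, 2, 4, 1) <= (5, 2, 4, 2) -> finishes; pool += (0, 2, 0, 1) = (5, 4, 4, 3)
  T6 needs (1, 4, 4, 3) <= (5, 4, 4, 3) -> finishes; pool += (1, 2, 2, 0) = (6, 6, 6, 3)
  T9 needs (6, 3, 4, 2) <= (6, 6, 6, 3) -> finishes; pool += (2, 0, 0, 2) = (8, 6, 6, 5)
  T7 needs (7, 2, 6, 2) <= (8, 6, 6, 5) -> finishes; pool += (1, 1, 1, 3) = (9, 7, 7, 8)
  T2 needs (2, 7, 6, 8) <= (9, 7, 7, 8) -> finishes; pool += (3, 3, 3, 1) = (12, 10, 10, 9)
  T4 needs (8, 5, 5, 5) <= (12, 10, 10, 9) -> finishes; pool += (2, 0, 0, 0) = (14, 10, 10, 9)


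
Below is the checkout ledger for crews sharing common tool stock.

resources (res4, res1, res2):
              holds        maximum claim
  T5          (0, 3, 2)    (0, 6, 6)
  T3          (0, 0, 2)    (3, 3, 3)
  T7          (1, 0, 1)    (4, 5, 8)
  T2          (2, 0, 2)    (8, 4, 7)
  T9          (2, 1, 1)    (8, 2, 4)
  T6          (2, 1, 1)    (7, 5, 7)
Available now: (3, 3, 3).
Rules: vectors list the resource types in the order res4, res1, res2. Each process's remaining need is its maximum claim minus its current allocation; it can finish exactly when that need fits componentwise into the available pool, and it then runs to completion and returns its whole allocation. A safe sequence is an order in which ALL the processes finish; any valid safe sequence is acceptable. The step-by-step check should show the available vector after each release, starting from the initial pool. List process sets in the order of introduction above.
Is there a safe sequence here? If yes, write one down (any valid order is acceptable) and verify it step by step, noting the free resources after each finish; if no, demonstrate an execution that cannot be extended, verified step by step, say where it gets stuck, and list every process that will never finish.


The state is UNSAFE.
Key observation: after T3, T5, T7 complete, (4, 6, 8) is the best the pool ever gets, yet each leftover process wants more res4.
A maximal execution: T3, T5, T7 — then nothing else fits. Check, step by step:
  pool = (3, 3, 3)
  run T3 (needs (3, 3, 1), free (3, 3, 3)); after release of (0, 0, 2) the pool is (3, 3, 5)
  run T5 (needs (0, 3, 4), free (3, 3, 5)); after release of (0, 3, 2) the pool is (3, 6, 7)
  run T7 (needs (3, 5, 7), free (3, 6, 7)); after release of (1, 0, 1) the pool is (4, 6, 8)
  T2 still needs (6, 4, 5) but only (4, 6, 8) is free — short on res4
  T9 still needs (6, 1, 3) but only (4, 6, 8) is free — short on res4
  T6 still needs (5, 4, 6) but only (4, 6, 8) is free — short on res4
Processes that can never finish: T2, T9 and T6.


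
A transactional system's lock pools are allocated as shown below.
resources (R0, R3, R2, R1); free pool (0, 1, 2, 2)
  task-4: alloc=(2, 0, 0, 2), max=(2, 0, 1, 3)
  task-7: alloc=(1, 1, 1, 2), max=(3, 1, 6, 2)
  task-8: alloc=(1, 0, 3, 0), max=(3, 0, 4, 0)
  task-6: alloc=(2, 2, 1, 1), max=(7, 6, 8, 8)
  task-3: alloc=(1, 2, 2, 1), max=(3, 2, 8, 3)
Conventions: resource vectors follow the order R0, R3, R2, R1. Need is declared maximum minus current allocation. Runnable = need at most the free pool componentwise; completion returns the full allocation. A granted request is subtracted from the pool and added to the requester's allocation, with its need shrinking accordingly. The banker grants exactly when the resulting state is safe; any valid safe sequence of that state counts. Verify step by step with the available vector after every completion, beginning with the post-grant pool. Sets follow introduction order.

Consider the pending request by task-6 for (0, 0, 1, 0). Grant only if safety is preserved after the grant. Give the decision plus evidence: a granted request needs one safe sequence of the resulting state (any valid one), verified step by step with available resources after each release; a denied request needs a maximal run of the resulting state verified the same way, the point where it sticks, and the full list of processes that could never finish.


DENY — the pretend-granted state is unsafe.
Key observation: even finishing task-4, task-8 leaves just (3, 1, 4, 4) free — too little R2 for any of the remaining processes.
After a pretend grant, a maximal execution: task-4, task-8 — then nothing else fits. Walking it through:
  pool = (0, 1, 1, 2)
  run task-4 (needs (0, 0, 1, 1), free (0, 1, 1, 2)); after release of (2, 0, 0, 2) the pool is (2, 1, 1, 4)
  run task-8 (needs (2, 0, 1, 0), free (2, 1, 1, 4)); after release of (1, 0, 3, 0) the pool is (3, 1, 4, 4)
  blocked: task-7 wants (2, 0, 5, 0), pool (3, 1, 4, 4) — not enough R2
  blocked: task-6 wants (5, 4, 6, 7), pool (3, 1, 4, 4) — not enough R0, R3, R2 and R1
  blocked: task-3 wants (2, 0, 6, 2), pool (3, 1, 4, 4) — not enough R2
Processes that could never finish after the grant: task-7, task-6 and task-3.


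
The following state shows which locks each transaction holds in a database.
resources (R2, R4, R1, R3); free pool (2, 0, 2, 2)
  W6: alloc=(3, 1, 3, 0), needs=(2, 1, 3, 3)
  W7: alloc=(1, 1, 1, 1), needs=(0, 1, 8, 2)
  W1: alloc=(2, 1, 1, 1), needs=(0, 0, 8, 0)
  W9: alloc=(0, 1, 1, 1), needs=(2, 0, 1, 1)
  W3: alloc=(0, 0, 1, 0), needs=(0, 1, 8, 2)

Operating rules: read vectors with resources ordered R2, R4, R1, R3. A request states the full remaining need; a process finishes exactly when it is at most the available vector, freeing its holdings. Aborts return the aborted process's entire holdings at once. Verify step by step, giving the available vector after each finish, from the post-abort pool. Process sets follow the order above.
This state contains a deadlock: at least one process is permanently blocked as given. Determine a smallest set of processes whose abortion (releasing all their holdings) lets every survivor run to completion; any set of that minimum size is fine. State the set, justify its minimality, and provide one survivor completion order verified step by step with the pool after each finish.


Abort W1 and W3.
Key observation: W7 had no path to completion before; after the abort of W1 and W3 ((2, 1, 2, 1) returned), step 3 is where it fits.
No one abort is enough; case by case: W6 alone leaves W7 blocked (short on R1); W7 alone leaves W1 blocked (short on R1); W1 alone leaves W7 blocked (short on R1); W9 alone leaves W7 blocked (short on R1); W3 alone leaves W7 blocked (short on R1).
One survivor order: W9, W6, W7. Verifying each step (post-abort pool first):
  pool = (4, 1, 4, 3)
  W9 needs (2, 0, 1, 1) <= (4, 1, 4, 3) -> finishes; pool += (0, 1, 1, 1) = (4, 2, 5, 4)
  W6 needs (2, 1, 3, 3) <= (4, 2, 5, 4) -> finishes; pool += (3, 1, 3, 0) = (7, 3, 8, 4)
  W7 needs (0, 1, 8, 2) <= (7, 3, 8, 4) -> finishes; pool += (1, 1, 1, 1) = (8, 4, 9, 5)


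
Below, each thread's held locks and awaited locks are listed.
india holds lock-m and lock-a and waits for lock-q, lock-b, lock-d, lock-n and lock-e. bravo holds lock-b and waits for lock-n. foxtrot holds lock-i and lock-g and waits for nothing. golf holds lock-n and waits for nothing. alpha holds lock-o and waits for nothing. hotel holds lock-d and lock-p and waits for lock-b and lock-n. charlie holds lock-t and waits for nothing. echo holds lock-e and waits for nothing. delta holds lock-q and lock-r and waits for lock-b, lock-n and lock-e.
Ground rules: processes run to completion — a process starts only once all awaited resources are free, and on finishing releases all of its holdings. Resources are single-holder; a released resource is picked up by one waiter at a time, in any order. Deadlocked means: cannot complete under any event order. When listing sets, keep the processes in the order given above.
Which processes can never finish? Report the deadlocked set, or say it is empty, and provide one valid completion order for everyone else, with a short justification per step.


Nothing here is deadlocked.
Key observation: the wait relation is loop-free; peeling off processes with no waits unwinds the whole state.
A valid finishing order for the others: charlie, golf, echo, bravo, delta, hotel, india, foxtrot, alpha.
Step-by-step check:
  charlie: no waits; runs immediately, freeing lock-t
  golf: no waits; runs immediately, freeing lock-n
  echo: no waits; runs immediately, freeing lock-e
  bravo waits on lock-n — all released -> runs and releases lock-b
  delta waits on lock-b, lock-n and lock-e — all released -> runs and releases lock-q and lock-r
  hotel waits on lock-b and lock-n — all released -> runs and releases lock-d and lock-p
  india waits on lock-q, lock-b, lock-d, lock-n and lock-e — all released -> runs and releases lock-m and lock-a
  foxtrot: no waits; runs immediately, freeing lock-i and lock-g
  alpha: no waits; runs immediately, freeing lock-o


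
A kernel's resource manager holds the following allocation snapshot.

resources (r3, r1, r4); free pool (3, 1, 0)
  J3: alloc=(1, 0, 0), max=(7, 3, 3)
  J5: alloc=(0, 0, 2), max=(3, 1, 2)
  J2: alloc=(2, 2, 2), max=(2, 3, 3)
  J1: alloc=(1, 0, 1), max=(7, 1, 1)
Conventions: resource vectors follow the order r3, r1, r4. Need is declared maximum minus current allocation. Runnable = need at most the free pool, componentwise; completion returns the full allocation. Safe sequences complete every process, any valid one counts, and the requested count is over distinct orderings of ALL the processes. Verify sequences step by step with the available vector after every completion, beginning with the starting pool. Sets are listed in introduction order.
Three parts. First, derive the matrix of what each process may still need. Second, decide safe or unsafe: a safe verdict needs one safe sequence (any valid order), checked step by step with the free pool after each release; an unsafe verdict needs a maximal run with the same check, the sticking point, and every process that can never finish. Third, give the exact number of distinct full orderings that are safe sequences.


(1) Outstanding need per process (order r3, r1, r4):
  J3: (6, 3, 3)
  J5: (3, 1, 0)
  J2: (0, 1, 1)
  J1: (6, 1, 0)
(2) UNSAFE — no complete ordering exists.
Key observation: J5, J2 can finish, but then (5, 3, 4) is all there is, and the blocked group's r3 demands exceed it.
The run J5, J2 cannot be extended any further. Walking it through:
  pool = (3, 1, 0)
  run J5 (needs (3, 1, 0), free (3, 1, 0)); after release of (0, 0, 2) the pool is (3, 1, 2)
  run J2 (needs (0, 1, 1), free (3, 1, 2)); after release of (2, 2, 2) the pool is (5, 3, 4)
  blocked: J3 wants (6, 3, 3), pool (5, 3, 4) — not enough r3
  blocked: J1 wants (6, 1, 0), pool (5, 3, 4) — not enough r3
Permanently blocked: J3 and J1.
(3) The exact count: 0 of the possible complete orderings are safe sequences.


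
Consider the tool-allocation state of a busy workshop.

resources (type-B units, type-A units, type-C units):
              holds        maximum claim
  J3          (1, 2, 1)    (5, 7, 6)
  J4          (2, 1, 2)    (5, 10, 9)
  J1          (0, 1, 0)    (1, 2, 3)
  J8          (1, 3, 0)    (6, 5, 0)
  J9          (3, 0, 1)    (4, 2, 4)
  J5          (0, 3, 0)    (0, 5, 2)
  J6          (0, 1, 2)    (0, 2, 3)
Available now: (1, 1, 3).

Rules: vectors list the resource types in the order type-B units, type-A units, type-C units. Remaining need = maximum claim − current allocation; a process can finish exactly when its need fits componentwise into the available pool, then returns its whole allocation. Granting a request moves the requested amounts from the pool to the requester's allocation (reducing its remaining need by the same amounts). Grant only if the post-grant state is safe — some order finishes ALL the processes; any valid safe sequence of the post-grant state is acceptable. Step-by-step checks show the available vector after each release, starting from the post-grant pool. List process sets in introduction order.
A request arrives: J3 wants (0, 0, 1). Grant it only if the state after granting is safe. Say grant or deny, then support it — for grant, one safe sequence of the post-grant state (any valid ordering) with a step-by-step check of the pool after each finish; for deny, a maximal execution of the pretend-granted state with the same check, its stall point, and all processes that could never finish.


GRANT. The post-grant state is safe; one safe sequence: J6, J1, J5, J9, J3, J8, J4.
Key observation: after the grant the pool drops to (1, 1, 2), which still lets J6 finish first and unwind the rest.
Step-by-step check of the post-grant state:
  pool = (1, 1, 2)
  J6 needs (0, 1, 1) <= (1, 1, 2) -> finishes; pool += (0, 1, 2) = (1, 2, 4)
  J1 needs (1, 1, 3) <= (1, 2, 4) -> finishes; pool += (0, 1, 0) = (1, 3, 4)
  J5 needs (0, 2, 2) <= (1, 3, 4) -> finishes; pool += (0, 3, 0) = (1, 6, 4)
  J9 needs (1, 2, 3) <= (1, 6, 4) -> finishes; pool += (3, 0, 1) = (4, 6, 5)
  J3 needs (4, 5, 4) <= (4, 6, 5) -> finishes; pool += (1, 2, 2) = (5, 8, 7)
  J8 needs (5, 2, 0) <= (5, 8, 7) -> finishes; pool += (1, 3, 0) = (6, 11, 7)
  J4 needs (3, 9, 7) <= (6, 11, 7) -> finishes; pool += (2, 1, 2) = (8, 12, 9)


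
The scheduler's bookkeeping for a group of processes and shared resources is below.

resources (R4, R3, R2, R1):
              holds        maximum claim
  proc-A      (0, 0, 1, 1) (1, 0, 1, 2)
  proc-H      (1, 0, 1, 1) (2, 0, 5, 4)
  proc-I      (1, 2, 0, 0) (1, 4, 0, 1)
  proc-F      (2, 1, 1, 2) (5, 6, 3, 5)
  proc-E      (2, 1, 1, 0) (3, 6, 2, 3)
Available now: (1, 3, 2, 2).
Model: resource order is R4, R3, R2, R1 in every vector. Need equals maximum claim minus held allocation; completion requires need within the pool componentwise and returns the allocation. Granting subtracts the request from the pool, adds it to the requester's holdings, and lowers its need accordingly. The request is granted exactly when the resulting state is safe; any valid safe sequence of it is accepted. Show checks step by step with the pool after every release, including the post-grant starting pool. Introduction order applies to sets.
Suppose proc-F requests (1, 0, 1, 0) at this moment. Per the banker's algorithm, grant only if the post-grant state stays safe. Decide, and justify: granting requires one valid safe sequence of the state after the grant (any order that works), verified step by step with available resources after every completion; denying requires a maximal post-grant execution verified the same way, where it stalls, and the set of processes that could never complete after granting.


GRANT: granting preserves safety; a valid post-grant sequence is proc-I, proc-A, proc-E, proc-F, proc-H.
Key observation: with (0, 3, 1, 2) left after the transfer, proc-I can run at once — the state stays safe.
Step-by-step check of the post-grant state:
  pool = (0, 3, 1, 2)
  run proc-I (needs (0, 2, 0, 1), free (0, 3, 1, 2)); after release of (1, 2, 0, 0) the pool is (1, 5, 1, 2)
  run proc-A (needs (1, 0, 0, 1), free (1, 5, 1, 2)); after release of (0, 0, 1, 1) the pool is (1, 5, 2, 3)
  run proc-E (needs (1, 5, 1, 3), free (1, 5, 2, 3)); after release of (2, 1, 1, 0) the pool is (3, 6, 3, 3)
  run proc-F (needs (2, 5, 1, 3), free (3, 6, 3, 3)); after release of (3, 1, 2, 2) the pool is (6, 7, 5, 5)
  run proc-H (needs (1, 0, 4, 3), free (6, 7, 5, 5)); after release of (1, 0, 1, 1) the pool is (7, 7, 6, 6)


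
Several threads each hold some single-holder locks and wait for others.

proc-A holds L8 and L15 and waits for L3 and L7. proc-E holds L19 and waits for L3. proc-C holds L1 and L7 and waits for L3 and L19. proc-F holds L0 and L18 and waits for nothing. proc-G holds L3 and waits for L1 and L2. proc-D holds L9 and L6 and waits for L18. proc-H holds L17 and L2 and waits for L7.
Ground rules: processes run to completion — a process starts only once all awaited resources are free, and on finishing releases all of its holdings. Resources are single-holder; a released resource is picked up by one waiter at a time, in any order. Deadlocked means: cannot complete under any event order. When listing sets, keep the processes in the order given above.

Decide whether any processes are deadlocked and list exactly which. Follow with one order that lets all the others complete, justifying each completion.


Deadlocked: proc-A, proc-E, proc-C, proc-G and proc-H.
Key observation: proc-C -> proc-E -> proc-G -> proc-C is a circular wait — nothing in it can go first; proc-H is caught in further circular waits and proc-A waits into the deadlock from upstream.
A valid finishing order for the others: proc-F, proc-D.
Step-by-step check:
  proc-F waits on nothing -> runs at once and releases L0 and L18
  proc-D waits on L18 — all released -> runs and releases L9 and L6


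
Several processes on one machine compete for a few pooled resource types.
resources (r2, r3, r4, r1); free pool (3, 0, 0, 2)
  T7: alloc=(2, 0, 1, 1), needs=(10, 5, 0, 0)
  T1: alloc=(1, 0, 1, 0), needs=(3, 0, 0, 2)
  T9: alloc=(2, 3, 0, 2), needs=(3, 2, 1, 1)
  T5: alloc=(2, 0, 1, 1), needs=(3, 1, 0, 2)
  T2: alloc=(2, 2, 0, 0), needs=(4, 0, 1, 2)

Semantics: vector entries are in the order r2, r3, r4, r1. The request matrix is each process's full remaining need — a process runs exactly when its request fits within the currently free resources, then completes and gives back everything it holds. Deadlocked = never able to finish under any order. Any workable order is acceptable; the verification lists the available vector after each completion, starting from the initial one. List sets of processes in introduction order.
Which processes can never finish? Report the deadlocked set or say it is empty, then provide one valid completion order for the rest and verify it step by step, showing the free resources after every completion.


Nothing here is deadlocked.
Key observation: T1 fits the free pool immediately, and its release cascades until everyone finishes.
A valid finishing order for the others: T1, T2, T5, T9, T7. Step-by-step check:
  pool = (3, 0, 0, 2)
  run T1 (needs (3, 0, 0, 2), free (3, 0, 0, 2)); after release of (1, 0, 1, 0) the pool is (4, 0, 1, 2)
  run T2 (needs (4, 0, 1, 2), free (4, 0, 1, 2)); after release of (2, 2, 0, 0) the pool is (6, 2, 1, 2)
  run T5 (needs (3, 1, 0, 2), free (6, 2, 1, 2)); after release of (2, 0, 1, 1) the pool is (8, 2, 2, 3)
  run T9 (needs (3, 2, 1, 1), free (8, 2, 2, 3)); after release of (2, 3, 0, 2) the pool is (10, 5, 2, 5)
  run T7 (needs (10, 5, 0, 0), free (10, 5, 2, 5)); after release of (2, 0, 1, 1) the pool is (12, 5, 3, 6)


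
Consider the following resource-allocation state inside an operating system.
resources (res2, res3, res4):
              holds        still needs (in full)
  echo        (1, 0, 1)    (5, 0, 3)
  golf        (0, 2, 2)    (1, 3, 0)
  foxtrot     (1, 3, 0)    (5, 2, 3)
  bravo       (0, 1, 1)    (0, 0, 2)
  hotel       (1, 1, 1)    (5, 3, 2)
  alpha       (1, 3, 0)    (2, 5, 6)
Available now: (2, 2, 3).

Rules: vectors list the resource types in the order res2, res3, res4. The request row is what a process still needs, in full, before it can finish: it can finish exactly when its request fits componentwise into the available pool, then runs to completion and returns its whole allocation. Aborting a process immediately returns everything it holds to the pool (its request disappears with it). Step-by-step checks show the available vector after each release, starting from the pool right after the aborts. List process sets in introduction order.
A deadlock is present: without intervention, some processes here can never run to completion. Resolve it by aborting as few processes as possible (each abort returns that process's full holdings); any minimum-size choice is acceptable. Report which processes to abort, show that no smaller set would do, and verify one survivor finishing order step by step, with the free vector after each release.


The answer: abort echo and foxtrot.
Key observation: before aborting echo and foxtrot, hotel was permanently blocked — no order could ever run it; afterwards it completes at step 4.
Why nothing smaller works — every single abort fails: echo alone leaves foxtrot blocked (short on res2); golf alone leaves echo blocked (short on res2); foxtrot alone leaves echo blocked (short on res2); bravo alone leaves echo blocked (short on res2); hotel alone leaves echo blocked (short on res2); alpha alone leaves echo blocked (short on res2).
The survivors complete as golf, bravo, alpha, hotel. Walking it through (starting from the post-abort pool):
  pool = (4, 5, 4)
  golf: need (1, 3, 0) fits (4, 5, 4); releases (0, 2, 2), pool now (4, 7, 6)
  bravo: need (0, 0, 2) fits (4, 7, 6); releases (0, 1, 1), pool now (4, 8, 7)
  alpha: need (2, 5, 6) fits (4, 8, 7); releases (1, 3, 0), pool now (5, 11, 7)
  hotel: need (5, 3, 2) fits (5, 11, 7); releases (1, 1, 1), pool now (6, 12, 8)


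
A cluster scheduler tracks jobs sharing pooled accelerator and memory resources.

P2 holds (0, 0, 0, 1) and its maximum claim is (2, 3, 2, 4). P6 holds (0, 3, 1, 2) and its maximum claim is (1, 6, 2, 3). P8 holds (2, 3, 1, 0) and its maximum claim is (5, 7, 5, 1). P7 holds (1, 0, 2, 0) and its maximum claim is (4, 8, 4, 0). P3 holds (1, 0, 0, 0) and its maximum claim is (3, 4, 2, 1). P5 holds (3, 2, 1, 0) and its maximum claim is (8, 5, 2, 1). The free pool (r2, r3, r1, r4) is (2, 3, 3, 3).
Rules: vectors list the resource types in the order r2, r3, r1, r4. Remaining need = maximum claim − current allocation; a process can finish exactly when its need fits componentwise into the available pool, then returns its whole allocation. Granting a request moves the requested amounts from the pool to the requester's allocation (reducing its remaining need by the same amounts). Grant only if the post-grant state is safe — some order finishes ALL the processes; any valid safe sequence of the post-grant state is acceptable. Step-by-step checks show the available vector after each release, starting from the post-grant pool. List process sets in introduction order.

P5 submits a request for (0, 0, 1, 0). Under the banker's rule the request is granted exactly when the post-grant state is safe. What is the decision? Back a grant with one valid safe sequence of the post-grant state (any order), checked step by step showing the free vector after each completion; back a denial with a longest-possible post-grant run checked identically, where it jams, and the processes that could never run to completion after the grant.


DENY — the pretend-granted state is unsafe.
Key observation: after P2, P6, P3 the pool peaks at (3, 6, 3, 6), and each blocked process is short somewhere: P8 on r1; P7 on r3; P5 on r2.
On the post-grant state, P2, P6, P3 is a maximal run — nothing extends it. Walking it through:
  pool = (2, 3, 2, 3)
  P2: need (2, 3, 2, 3) fits (2, 3, 2, 3); releases (0, 0, 0, 1), pool now (2, 3, 2, 4)
  P6: need (1, 3, 1, 1) fits (2, 3, 2, 4); releases (0, 3, 1, 2), pool now (2, 6, 3, 6)
  P3: need (2, 4, 2, 1) fits (2, 6, 3, 6); releases (1, 0, 0, 0), pool now (3, 6, 3, 6)
  blocked: P8 wants (3, 4, 4, 1), pool (3, 6, 3, 6) — not enough r1
  blocked: P7 wants (3, 8, 2, 0), pool (3, 6, 3, 6) — not enough r3
  blocked: P5 wants (5, 3, 0, 1), pool (3, 6, 3, 6) — not enough r2
Had the request been granted, P8, P7 and P5 could never finish.


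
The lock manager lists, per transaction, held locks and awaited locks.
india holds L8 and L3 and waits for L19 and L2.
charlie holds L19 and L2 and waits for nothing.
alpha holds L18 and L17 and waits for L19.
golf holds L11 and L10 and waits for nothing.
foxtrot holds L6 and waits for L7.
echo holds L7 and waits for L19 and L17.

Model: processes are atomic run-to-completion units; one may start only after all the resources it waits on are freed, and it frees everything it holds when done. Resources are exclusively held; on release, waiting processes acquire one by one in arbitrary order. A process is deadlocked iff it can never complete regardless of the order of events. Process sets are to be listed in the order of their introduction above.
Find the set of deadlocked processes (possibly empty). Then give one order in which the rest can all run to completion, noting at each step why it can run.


No process is deadlocked.
Key observation: the wait relation is loop-free; peeling off processes with no waits unwinds the whole state.
The rest can finish in the order charlie, alpha, india, golf, echo, foxtrot.
Walking it through:
  run charlie (it waits on nothing); releases L19 and L2
  run alpha (all its waits — L19 — are resolved); releases L18 and L17
  run india (all its waits — L19 and L2 — are resolved); releases L8 and L3
  run golf (it waits on nothing); releases L11 and L10
  run echo (all its waits — L19 and L17 — are resolved); releases L7
  run foxtrot (all its waits — L7 — are resolved); releases L6


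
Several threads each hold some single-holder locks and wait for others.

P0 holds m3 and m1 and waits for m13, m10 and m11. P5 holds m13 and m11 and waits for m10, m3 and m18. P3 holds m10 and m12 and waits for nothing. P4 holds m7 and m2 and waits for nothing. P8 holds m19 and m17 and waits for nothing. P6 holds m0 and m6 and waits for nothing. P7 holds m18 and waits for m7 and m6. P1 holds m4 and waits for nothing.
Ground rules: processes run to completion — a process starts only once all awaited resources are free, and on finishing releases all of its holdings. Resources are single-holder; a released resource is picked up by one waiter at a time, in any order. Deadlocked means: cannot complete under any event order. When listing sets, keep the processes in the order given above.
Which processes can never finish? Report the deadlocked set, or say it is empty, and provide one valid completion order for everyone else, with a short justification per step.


Deadlocked: P0 and P5.
Key observation: P0 -> P5 -> P0 is a circular wait — nothing in it can go first; no other process is dragged down with it.
The rest can finish in the order P1, P8, P6, P4, P3, P7.
Check, step by step:
  run P1 (it waits on nothing); releases m4
  run P8 (it waits on nothing); releases m19 and m17
  run P6 (it waits on nothing); releases m0 and m6
  run P4 (it waits on nothing); releases m7 and m2
  run P3 (it waits on nothing); releases m10 and m12
  P7: everything it awaited (m7 and m6) is free; runs, freeing m18


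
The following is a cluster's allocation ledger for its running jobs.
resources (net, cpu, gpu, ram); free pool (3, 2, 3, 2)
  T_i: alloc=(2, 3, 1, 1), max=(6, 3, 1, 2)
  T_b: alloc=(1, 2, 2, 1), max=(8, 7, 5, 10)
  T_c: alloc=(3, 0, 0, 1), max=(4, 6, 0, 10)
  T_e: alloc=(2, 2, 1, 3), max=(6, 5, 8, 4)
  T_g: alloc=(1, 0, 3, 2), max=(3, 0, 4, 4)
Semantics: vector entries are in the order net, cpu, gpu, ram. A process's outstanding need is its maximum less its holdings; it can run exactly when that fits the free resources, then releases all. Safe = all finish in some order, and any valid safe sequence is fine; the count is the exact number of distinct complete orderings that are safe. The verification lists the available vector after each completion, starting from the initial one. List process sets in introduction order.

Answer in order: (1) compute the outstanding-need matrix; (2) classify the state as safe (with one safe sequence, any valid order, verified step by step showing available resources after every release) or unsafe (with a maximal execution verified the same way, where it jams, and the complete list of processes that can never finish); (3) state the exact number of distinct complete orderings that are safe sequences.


(1) Need matrix, components ordered net, cpu, gpu, ram:
  T_i: (4, 0, 0, 1)
  T_b: (7, 5, 3, 9)
  T_c: (1, 6, 0, 9)
  T_e: (4, 3, 7, 1)
  T_g: (2, 0, 1, 2)
(2) UNSAFE — no complete ordering exists.
Key observation: after T_g, T_i, T_e complete, (8, 7, 8, 8) is the best the pool ever gets, yet each leftover process wants more ram.
Going as far as possible: T_g, T_i, T_e; after that, nothing fits. Step-by-step check:
  pool = (3, 2, 3, 2)
  T_g needs (2, 0, 1, 2) <= (3, 2, 3, 2) -> finishes; pool += (1, 0, 3, 2) = (4, 2, 6, 4)
  T_i needs (4, 0, 0, 1) <= (4, 2, 6, 4) -> finishes; pool += (2, 3, 1, 1) = (6, 5, 7, 5)
  T_e needs (4, 3, 7, 1) <= (6, 5, 7, 5) -> finishes; pool += (2, 2, 1, 3) = (8, 7, 8, 8)
  T_b still needs (7, 5, 3, 9) but only (8, 7, 8, 8) is free — short on ram
  T_c still needs (1, 6, 0, 9) but only (8, 7, 8, 8) is free — short on ram
Processes that can never finish: T_b and T_c.
(3) Precisely 0 of the possible complete orderings are safe sequences.


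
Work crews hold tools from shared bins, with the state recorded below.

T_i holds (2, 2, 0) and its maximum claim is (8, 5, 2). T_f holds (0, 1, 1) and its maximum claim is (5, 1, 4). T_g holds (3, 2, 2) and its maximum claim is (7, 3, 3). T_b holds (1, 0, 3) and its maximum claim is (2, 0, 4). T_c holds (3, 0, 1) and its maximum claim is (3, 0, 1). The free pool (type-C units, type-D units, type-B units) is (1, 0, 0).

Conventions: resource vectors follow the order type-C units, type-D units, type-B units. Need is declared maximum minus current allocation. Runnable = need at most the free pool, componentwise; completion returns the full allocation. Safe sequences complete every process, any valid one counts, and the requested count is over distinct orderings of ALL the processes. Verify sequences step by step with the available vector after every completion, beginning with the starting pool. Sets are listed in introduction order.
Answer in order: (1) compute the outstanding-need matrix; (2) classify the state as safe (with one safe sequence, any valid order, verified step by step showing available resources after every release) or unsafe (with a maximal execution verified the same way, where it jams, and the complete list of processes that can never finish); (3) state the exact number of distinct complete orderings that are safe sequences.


(1) Need matrix, components ordered type-C units, type-D units, type-B units:
  T_i: (6, 3, 2)
  T_f: (5, 0, 3)
  T_g: (4, 1, 1)
  T_b: (1, 0, 1)
  T_c: (0, 0, 0)
(2) SAFE, for example via the order T_c, T_b, T_f, T_g, T_i.
Key observation: T_b is the earliest step where a requested resource binds exactly: need (1, 0, 1), pool (4, 0, 1) at its turn.
Walking it through:
  pool = (1, 0, 0)
  T_c: need (0, 0, 0) fits (1, 0, 0); releases (3, 0, 1), pool now (4, 0, 1)
  T_b: need (1, 0, 1) fits (4, 0, 1); releases (1, 0, 3), pool now (5, 0, 4)
  T_f: need (5, 0, 3) fits (5, 0, 4); releases (0, 1, 1), pool now (5, 1, 5)
  T_g: need (4, 1, 1) fits (5, 1, 5); releases (3, 2, 2), pool now (8, 3, 7)
  T_i: need (6, 3, 2) fits (8, 3, 7); releases (2, 2, 0), pool now (10, 5, 7)
(3) The exact count: 1 of the possible complete orderings is a safe sequence.


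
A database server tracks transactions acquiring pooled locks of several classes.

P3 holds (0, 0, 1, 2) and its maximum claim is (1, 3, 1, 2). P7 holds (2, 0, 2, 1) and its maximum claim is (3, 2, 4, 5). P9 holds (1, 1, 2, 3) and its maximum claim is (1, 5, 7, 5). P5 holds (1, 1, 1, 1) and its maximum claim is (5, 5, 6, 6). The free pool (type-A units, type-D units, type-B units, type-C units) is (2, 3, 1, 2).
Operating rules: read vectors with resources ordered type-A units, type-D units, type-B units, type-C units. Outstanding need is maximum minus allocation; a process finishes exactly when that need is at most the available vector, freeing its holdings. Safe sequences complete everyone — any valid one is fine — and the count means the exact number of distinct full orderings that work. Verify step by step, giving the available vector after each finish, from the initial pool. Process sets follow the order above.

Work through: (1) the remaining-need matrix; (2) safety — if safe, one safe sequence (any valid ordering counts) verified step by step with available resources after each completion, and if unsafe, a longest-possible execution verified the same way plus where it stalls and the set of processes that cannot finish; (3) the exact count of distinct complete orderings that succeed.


(1) Remaining need (order type-A units, type-D units, type-B units, type-C units):
  P3: (1, 3, 0, 0)
  P7: (1, 2, 2, 4)
  P9: (0, 4, 5, 2)
  P5: (4, 4, 5, 5)
(2) UNSAFE — no complete ordering exists.
Key observation: even finishing P3, P7 leaves just (4, 3, 4, 5) free — too little type-D units for any of the remaining processes.
The run P3, P7 cannot be extended any further. Check, step by step:
  pool = (2, 3, 1, 2)
  P3 needs (1, 3, 0, 0) <= (2, 3, 1, 2) -> finishes; pool += (0, 0, 1, 2) = (2, 3, 2, 4)
  P7 needs (1, 2, 2, 4) <= (2, 3, 2, 4) -> finishes; pool += (2, 0, 2, 1) = (4, 3, 4, 5)
  P9 cannot run: need (0, 4, 5, 2) vs free (4, 3, 4, 5) (insufficient type-D units and type-B units)
  P5 cannot run: need (4, 4, 5, 5) vs free (4, 3, 4, 5) (insufficient type-D units and type-B units)
Never able to finish: P9 and P5.
(3) Exactly 0 of the possible complete orderings are safe sequences.
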